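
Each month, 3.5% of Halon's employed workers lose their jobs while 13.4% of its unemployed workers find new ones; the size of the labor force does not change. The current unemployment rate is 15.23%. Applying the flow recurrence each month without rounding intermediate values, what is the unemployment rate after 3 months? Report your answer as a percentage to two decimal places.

With a fixed labor force, u_{t+1} = u_t + s·(1−u_t) − f·u_t = u_t·(1−s−f) + s.
Here 1−s−f = 0.831 and s = 0.035.
u_1 = 0.152300 × 0.831 + 0.035 = 0.161561.
u_2 = 0.161561 × 0.831 + 0.035 = 0.169257.
u_3 = 0.169257 × 0.831 + 0.035 = 0.175653.

Unemployment rate after three months ≈ 17.57%.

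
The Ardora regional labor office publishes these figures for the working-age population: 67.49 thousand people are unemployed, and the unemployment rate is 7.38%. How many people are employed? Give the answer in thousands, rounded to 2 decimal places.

About 847.01 thousand are employed.

Labor force = U / u = 67.49 / 0.0738 ≈ 914.50 thousand.
Employed = labor force − unemployed = 914.50 − 67.49 = 847.01 thousand.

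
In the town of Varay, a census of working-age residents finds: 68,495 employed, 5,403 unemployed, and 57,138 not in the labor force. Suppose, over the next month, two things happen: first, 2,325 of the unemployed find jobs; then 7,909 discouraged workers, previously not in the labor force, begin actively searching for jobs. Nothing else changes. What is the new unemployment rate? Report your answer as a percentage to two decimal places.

Initially, labor force = 68,495 + 5,403 = 73,898, so u = 5,403/73,898 = 7.31%.
After the first change, unemployed falls and employed rises by 2,325; labor force unchanged → E = 70,820, U = 3,078, labor force = 73,898.
After the second change, unemployed and labor force both rise by 7,909 → E = 70,820, U = 10,987, labor force = 81,807.
New unemployment rate = 10,987 / 81,807 = 13.43%.

New unemployment rate ≈ 13.43%.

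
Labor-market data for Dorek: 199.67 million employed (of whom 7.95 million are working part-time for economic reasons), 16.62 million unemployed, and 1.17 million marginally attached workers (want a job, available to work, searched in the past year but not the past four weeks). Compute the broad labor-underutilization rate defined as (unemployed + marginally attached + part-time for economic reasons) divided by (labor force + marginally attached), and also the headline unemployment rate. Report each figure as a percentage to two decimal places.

Broad underutilization rate ≈ 11.84%; headline unemployment rate ≈ 7.68%.

Labor force = 199.67 + 16.62 = 216.29 million.
Numerator = 16.62 + 1.17 + 7.95 = 25.74 million.
Denominator = 216.29 + 1.17 = 217.46 million.
Broad rate = 25.74 / 217.46 = 11.84%.
Headline unemployment rate = 16.62 / 216.29 = 7.68%.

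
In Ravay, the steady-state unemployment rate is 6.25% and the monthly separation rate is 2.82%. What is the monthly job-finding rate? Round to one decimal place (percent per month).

From u* = s/(s+f): f = s·(1−u)/u.
f = 2.82 × (1 − 0.0625) / 0.0625 = 2.6437 / 0.0625 ≈ 42.3% per month.

Job-finding rate ≈ 42.3% per month.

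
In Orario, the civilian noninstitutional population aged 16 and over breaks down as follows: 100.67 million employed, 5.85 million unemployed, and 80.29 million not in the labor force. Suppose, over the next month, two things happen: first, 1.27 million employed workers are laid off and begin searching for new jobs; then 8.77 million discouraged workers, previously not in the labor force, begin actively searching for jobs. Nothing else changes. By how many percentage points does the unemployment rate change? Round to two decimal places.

The unemployment rate changes by +8.29 percentage points.

Initially, labor force = 100.67 + 5.85 = 106.52 million, so u = 5.85/106.52 = 5.49%.
After the first change, employed falls and unemployed rises by 1.27; labor force unchanged → E = 99.40, U = 7.12, labor force = 106.52 million.
After the second change, unemployed and labor force both rise by 8.77 → E = 99.40, U = 15.89, labor force = 115.29 million.
New unemployment rate = 15.89 / 115.29 = 13.78%.
Change = 13.78% − 5.49% = +8.29 percentage points.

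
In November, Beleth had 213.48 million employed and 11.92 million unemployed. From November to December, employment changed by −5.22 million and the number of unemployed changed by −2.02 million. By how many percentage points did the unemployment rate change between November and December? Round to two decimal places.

November: labor force = 213.48 + 11.92 = 225.40; u = 11.92/225.40 = 5.29%.
December: labor force = 208.26 + 9.90 = 218.16; u = 9.90/218.16 = 4.54%.
Change = 4.54% − 5.29% = −0.75 pp.

The unemployment rate changed by −0.75 percentage points.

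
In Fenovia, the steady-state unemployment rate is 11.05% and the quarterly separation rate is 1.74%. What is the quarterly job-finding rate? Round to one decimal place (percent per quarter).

Job-finding rate ≈ 14.0% per quarter.

From u* = s/(s+f): f = s·(1−u)/u.
f = 1.74 × (1 − 0.1105) / 0.1105 = 1.5477 / 0.1105 ≈ 14.0% per quarter.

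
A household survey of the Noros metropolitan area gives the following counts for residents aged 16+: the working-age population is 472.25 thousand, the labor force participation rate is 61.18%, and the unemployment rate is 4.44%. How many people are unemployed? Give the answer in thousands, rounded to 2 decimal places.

About 12.83 thousand are unemployed.

Labor force = 0.6118 × 472.25 = 288.92 thousand.
Unemployed = 0.0444 × 288.92 ≈ 12.83 thousand.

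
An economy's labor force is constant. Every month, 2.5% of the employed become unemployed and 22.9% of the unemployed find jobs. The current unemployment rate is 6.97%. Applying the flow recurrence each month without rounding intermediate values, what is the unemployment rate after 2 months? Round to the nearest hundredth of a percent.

Unemployment rate after two months ≈ 8.24%.

With a fixed labor force, u_{t+1} = u_t + s·(1−u_t) − f·u_t = u_t·(1−s−f) + s.
Here 1−s−f = 0.746 and s = 0.025.
u_1 = 0.069700 × 0.746 + 0.025 = 0.076996.
u_2 = 0.076996 × 0.746 + 0.025 = 0.082439.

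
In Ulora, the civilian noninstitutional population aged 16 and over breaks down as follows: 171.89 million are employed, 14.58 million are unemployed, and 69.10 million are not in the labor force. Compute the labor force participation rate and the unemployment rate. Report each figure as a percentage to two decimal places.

Labor force participation rate ≈ 72.96%; unemployment rate ≈ 7.82%.

Labor force = employed + unemployed = 171.89 + 14.58 = 186.47 million.
Working-age population = 186.47 + 69.10 = 255.57 million.
Unemployment rate = 14.58 / 186.47 = 7.82%.
Labor force participation rate = 186.47 / 255.57 = 72.96%.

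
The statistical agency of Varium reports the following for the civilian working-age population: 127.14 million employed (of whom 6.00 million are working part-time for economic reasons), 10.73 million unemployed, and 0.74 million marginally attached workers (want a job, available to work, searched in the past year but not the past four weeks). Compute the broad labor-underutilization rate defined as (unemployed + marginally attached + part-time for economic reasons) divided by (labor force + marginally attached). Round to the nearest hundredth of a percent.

Broad underutilization rate ≈ 12.60%.

Labor force = 127.14 + 10.73 = 137.87 million.
Numerator = 10.73 + 0.74 + 6.00 = 17.47 million.
Denominator = 137.87 + 0.74 = 138.61 million.
Broad rate = 17.47 / 138.61 = 12.60%.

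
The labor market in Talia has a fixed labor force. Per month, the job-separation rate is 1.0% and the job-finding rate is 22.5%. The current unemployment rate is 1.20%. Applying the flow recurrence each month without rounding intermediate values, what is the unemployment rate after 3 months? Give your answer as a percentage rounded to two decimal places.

With a fixed labor force, u_{t+1} = u_t + s·(1−u_t) − f·u_t = u_t·(1−s−f) + s.
Here 1−s−f = 0.765 and s = 0.010.
u_1 = 0.012000 × 0.765 + 0.010 = 0.019180.
u_2 = 0.019180 × 0.765 + 0.010 = 0.024673.
u_3 = 0.024673 × 0.765 + 0.010 = 0.028875.

Unemployment rate after three months ≈ 2.89%.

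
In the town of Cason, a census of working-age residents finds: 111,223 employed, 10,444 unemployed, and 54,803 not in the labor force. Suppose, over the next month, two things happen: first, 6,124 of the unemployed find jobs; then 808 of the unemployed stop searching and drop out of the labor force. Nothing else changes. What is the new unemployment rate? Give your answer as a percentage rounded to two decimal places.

Initially, labor force = 111,223 + 10,444 = 121,667, so u = 10,444/121,667 = 8.58%.
After the first change, unemployed falls and employed rises by 6,124; labor force unchanged → E = 117,347, U = 4,320, labor force = 121,667.
After the second change, unemployed and labor force both fall by 808 → E = 117,347, U = 3,512, labor force = 120,859.
New unemployment rate = 3,512 / 120,859 = 2.91%.

New unemployment rate ≈ 2.91%.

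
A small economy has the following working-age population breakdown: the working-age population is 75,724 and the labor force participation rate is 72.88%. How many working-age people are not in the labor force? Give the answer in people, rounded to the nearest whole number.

Share not in the labor force = 1 − 0.7288 = 0.2712.
Not in labor force = 0.2712 × 75,724 ≈ 20,536.

About 20,536 are not in the labor force.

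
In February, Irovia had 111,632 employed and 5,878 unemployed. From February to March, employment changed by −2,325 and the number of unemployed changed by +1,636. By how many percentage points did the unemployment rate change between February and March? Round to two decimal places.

February: labor force = 111,632 + 5,878 = 117,510; u = 5,878/117,510 = 5.00%.
March: labor force = 109,307 + 7,514 = 116,821; u = 7,514/116,821 = 6.43%.
Change = 6.43% − 5.00% = +1.43 pp.

The unemployment rate changed by +1.43 percentage points.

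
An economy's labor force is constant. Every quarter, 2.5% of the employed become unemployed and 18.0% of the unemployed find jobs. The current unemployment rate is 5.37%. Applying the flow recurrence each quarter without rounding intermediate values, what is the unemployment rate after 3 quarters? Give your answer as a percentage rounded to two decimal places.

Unemployment rate after three quarters ≈ 8.77%.

With a fixed labor force, u_{t+1} = u_t + s·(1−u_t) − f·u_t = u_t·(1−s−f) + s.
Here 1−s−f = 0.795 and s = 0.025.
u_1 = 0.053700 × 0.795 + 0.025 = 0.067692.
u_2 = 0.067692 × 0.795 + 0.025 = 0.078815.
u_3 = 0.078815 × 0.795 + 0.025 = 0.087658.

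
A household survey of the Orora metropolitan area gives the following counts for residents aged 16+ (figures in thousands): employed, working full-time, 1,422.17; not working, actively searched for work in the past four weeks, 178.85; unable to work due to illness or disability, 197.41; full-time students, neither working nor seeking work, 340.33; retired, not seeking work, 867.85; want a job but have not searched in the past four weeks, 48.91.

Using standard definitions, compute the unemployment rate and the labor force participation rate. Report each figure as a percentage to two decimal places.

Employed = 1,422.17 thousand.
Unemployed = 178.85 thousand.
Labor force = 1,422.17 + 178.85 = 1,601.02 thousand.
Not in labor force = 197.41 + 340.33 + 867.85 + 48.91 = 1,454.50 thousand (those not working and not actively searching are outside the labor force — including those who want a job but have given up searching).
Civilian working-age population = 1,601.02 + 1,454.50 = 3,055.52 thousand.
Unemployment rate = 178.85 / 1,601.02 = 11.17%.
Labor force participation rate = 1,601.02 / 3,055.52 = 52.40%.

Unemployment rate ≈ 11.17%; labor force participation rate ≈ 52.40%.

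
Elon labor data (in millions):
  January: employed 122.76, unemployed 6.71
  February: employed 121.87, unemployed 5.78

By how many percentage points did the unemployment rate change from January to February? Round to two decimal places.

January: labor force = 122.76 + 6.71 = 129.47; u = 6.71/129.47 = 5.18%.
February: labor force = 121.87 + 5.78 = 127.65; u = 5.78/127.65 = 4.53%.
Change = 4.53% − 5.18% = −0.65 pp.

The unemployment rate changed by −0.65 percentage points.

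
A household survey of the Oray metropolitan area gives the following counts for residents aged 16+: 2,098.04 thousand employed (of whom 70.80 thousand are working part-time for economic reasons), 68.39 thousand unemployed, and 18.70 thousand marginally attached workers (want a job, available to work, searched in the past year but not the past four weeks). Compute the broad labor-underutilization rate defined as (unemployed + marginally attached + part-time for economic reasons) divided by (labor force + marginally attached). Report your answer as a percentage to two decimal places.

Labor force = 2,098.04 + 68.39 = 2,166.43 thousand.
Numerator = 68.39 + 18.70 + 70.80 = 157.89 thousand.
Denominator = 2,166.43 + 18.70 = 2,185.13 thousand.
Broad rate = 157.89 / 2,185.13 = 7.23%.

Broad underutilization rate ≈ 7.23%.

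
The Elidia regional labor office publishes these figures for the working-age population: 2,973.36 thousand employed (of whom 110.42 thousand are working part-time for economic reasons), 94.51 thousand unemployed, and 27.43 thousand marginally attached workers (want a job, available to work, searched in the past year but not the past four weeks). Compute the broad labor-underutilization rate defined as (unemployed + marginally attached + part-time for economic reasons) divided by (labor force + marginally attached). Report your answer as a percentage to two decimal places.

Labor force = 2,973.36 + 94.51 = 3,067.87 thousand.
Numerator = 94.51 + 27.43 + 110.42 = 232.36 thousand.
Denominator = 3,067.87 + 27.43 = 3,095.30 thousand.
Broad rate = 232.36 / 3,095.30 = 7.51%.

Broad underutilization rate ≈ 7.51%.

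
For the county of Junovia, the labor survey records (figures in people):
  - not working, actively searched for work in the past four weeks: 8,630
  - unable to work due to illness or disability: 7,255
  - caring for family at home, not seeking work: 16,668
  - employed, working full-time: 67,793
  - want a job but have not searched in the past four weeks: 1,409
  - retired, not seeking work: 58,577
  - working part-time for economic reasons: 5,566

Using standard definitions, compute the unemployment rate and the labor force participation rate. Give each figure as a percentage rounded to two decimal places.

Employed = 67,793 + 5,566 = 73,359 (anyone who worked, including part-time for economic reasons, counts as employed).
Unemployed = 8,630.
Labor force = 73,359 + 8,630 = 81,989.
Not in labor force = 7,255 + 16,668 + 1,409 + 58,577 = 83,909 (those not working and not actively searching are outside the labor force — including those who want a job but have given up searching).
Civilian working-age population = 81,989 + 83,909 = 165,898.
Unemployment rate = 8,630 / 81,989 = 10.53%.
Labor force participation rate = 81,989 / 165,898 = 49.42%.

Unemployment rate ≈ 10.53%; labor force participation rate ≈ 49.42%.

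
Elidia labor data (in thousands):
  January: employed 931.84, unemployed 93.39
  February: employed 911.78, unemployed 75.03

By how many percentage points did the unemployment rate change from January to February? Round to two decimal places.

The unemployment rate changed by −1.51 percentage points.

January: labor force = 931.84 + 93.39 = 1,025.23; u = 93.39/1,025.23 = 9.11%.
February: labor force = 911.78 + 75.03 = 986.81; u = 75.03/986.81 = 7.60%.
Change = 7.60% − 9.11% = −1.51 pp.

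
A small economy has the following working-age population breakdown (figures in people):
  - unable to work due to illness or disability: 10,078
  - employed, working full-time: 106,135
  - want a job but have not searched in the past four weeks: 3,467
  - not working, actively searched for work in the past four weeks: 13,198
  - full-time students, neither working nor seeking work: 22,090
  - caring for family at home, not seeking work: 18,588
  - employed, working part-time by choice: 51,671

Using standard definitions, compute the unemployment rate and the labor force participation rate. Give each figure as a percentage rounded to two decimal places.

Employed = 106,135 + 51,671 = 157,806.
Unemployed = 13,198.
Labor force = 157,806 + 13,198 = 171,004.
Not in labor force = 10,078 + 3,467 + 22,090 + 18,588 = 54,223 (those not working and not actively searching are outside the labor force — including those who want a job but have given up searching).
Civilian working-age population = 171,004 + 54,223 = 225,227.
Unemployment rate = 13,198 / 171,004 = 7.72%.
Labor force participation rate = 171,004 / 225,227 = 75.93%.

Unemployment rate ≈ 7.72%; labor force participation rate ≈ 75.93%.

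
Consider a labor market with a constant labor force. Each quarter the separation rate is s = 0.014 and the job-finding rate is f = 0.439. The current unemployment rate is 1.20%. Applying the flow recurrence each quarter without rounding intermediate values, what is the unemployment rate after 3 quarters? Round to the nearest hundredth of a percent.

With a fixed labor force, u_{t+1} = u_t + s·(1−u_t) − f·u_t = u_t·(1−s−f) + s.
Here 1−s−f = 0.547 and s = 0.014.
u_1 = 0.012000 × 0.547 + 0.014 = 0.020564.
u_2 = 0.020564 × 0.547 + 0.014 = 0.025249.
u_3 = 0.025249 × 0.547 + 0.014 = 0.027811.

Unemployment rate after three quarters ≈ 2.78%.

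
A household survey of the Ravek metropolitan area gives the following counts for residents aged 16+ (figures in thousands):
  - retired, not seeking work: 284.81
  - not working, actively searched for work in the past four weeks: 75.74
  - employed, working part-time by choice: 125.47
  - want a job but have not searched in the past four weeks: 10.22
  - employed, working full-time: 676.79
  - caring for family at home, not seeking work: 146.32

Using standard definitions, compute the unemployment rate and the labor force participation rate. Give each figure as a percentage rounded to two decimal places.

Employed = 125.47 + 676.79 = 802.26 thousand.
Unemployed = 75.74 thousand.
Labor force = 802.26 + 75.74 = 878.00 thousand.
Not in labor force = 284.81 + 10.22 + 146.32 = 441.35 thousand (those not working and not actively searching are outside the labor force — including those who want a job but have given up searching).
Civilian working-age population = 878.00 + 441.35 = 1,319.35 thousand.
Unemployment rate = 75.74 / 878.00 = 8.63%.
Labor force participation rate = 878.00 / 1,319.35 = 66.55%.

Unemployment rate ≈ 8.63%; labor force participation rate ≈ 66.55%.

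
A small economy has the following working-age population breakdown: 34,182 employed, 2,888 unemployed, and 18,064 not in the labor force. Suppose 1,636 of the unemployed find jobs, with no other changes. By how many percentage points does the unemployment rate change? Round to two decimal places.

Initially, labor force = 34,182 + 2,888 = 37,070, so u = 2,888/37,070 = 7.79%.
After the change, unemployed falls and employed rises by 1,636; labor force unchanged → E = 35,818, U = 1,252, labor force = 37,070.
New unemployment rate = 1,252 / 37,070 = 3.38%.
Change = 3.38% − 7.79% = −4.41 percentage points.

The unemployment rate changes by −4.41 percentage points.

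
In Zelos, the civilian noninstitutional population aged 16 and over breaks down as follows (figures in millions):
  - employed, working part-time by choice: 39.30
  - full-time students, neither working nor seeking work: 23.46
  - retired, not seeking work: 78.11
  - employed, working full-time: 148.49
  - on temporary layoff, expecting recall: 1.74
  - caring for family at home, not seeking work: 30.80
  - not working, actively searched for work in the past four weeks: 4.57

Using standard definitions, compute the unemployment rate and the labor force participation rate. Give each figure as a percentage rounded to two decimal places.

Unemployment rate ≈ 3.25%; labor force participation rate ≈ 59.45%.

Employed = 39.30 + 148.49 = 187.79 million.
Unemployed = 1.74 + 4.57 = 6.31 million (jobless and actively searching, or on temporary layoff).
Labor force = 187.79 + 6.31 = 194.10 million.
Not in labor force = 23.46 + 78.11 + 30.80 = 132.37 million (those not working and not actively searching are outside the labor force).
Civilian working-age population = 194.10 + 132.37 = 326.47 million.
Unemployment rate = 6.31 / 194.10 = 3.25%.
Labor force participation rate = 194.10 / 326.47 = 59.45%.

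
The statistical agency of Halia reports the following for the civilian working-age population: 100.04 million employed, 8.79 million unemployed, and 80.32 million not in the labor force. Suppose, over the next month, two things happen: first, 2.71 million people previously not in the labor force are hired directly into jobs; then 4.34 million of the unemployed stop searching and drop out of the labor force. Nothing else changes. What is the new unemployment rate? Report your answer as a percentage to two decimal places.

Initially, labor force = 100.04 + 8.79 = 108.83 million, so u = 8.79/108.83 = 8.08%.
After the first change, employed and labor force both rise by 2.71; unemployed unchanged → E = 102.75, U = 8.79, labor force = 111.54 million.
After the second change, unemployed and labor force both fall by 4.34 → E = 102.75, U = 4.45, labor force = 107.20 million.
New unemployment rate = 4.45 / 107.20 = 4.15%.

New unemployment rate ≈ 4.15%.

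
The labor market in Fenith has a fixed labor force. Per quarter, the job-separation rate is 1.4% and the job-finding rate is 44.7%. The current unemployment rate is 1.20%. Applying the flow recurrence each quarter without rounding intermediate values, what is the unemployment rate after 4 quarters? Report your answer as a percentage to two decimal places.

Unemployment rate after four quarters ≈ 2.88%.

With a fixed labor force, u_{t+1} = u_t + s·(1−u_t) − f·u_t = u_t·(1−s−f) + s.
Here 1−s−f = 0.539 and s = 0.014.
u_1 = 0.012000 × 0.539 + 0.014 = 0.020468.
u_2 = 0.020468 × 0.539 + 0.014 = 0.025032.
u_3 = 0.025032 × 0.539 + 0.014 = 0.027492.
u_4 = 0.027492 × 0.539 + 0.014 = 0.028818.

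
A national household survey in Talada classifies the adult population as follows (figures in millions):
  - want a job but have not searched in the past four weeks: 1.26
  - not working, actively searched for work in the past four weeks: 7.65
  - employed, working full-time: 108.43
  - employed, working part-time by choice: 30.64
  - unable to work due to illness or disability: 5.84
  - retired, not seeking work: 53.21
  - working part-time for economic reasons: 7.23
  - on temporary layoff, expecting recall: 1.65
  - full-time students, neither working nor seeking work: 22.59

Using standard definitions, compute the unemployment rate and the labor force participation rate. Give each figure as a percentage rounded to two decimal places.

Employed = 108.43 + 30.64 + 7.23 = 146.30 million (anyone who worked, including part-time for economic reasons, counts as employed).
Unemployed = 7.65 + 1.65 = 9.30 million (jobless and actively searching, or on temporary layoff).
Labor force = 146.30 + 9.30 = 155.60 million.
Not in labor force = 1.26 + 5.84 + 53.21 + 22.59 = 82.90 million (those not working and not actively searching are outside the labor force — including those who want a job but have given up searching).
Civilian working-age population = 155.60 + 82.90 = 238.50 million.
Unemployment rate = 9.30 / 155.60 = 5.98%.
Labor force participation rate = 155.60 / 238.50 = 65.24%.

Unemployment rate ≈ 5.98%; labor force participation rate ≈ 65.24%.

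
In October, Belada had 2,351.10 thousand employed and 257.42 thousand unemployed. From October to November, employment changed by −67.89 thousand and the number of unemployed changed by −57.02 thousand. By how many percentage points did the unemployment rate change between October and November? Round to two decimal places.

October: labor force = 2,351.10 + 257.42 = 2,608.52; u = 257.42/2,608.52 = 9.87%.
November: labor force = 2,283.21 + 200.40 = 2,483.61; u = 200.40/2,483.61 = 8.07%.
Change = 8.07% − 9.87% = −1.80 pp.

The unemployment rate changed by −1.80 percentage points.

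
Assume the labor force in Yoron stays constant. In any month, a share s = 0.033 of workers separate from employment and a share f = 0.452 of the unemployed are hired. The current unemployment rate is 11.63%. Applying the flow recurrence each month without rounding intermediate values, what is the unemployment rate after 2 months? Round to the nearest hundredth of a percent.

Unemployment rate after two months ≈ 8.08%.

With a fixed labor force, u_{t+1} = u_t + s·(1−u_t) − f·u_t = u_t·(1−s−f) + s.
Here 1−s−f = 0.515 and s = 0.033.
u_1 = 0.116300 × 0.515 + 0.033 = 0.092895.
u_2 = 0.092895 × 0.515 + 0.033 = 0.080841.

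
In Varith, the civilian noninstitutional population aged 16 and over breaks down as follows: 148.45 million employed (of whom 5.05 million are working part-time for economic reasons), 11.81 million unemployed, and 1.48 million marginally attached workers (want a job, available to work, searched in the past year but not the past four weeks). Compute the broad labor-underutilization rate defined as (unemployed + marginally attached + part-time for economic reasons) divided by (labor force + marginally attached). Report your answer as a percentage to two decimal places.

Broad underutilization rate ≈ 11.34%.

Labor force = 148.45 + 11.81 = 160.26 million.
Numerator = 11.81 + 1.48 + 5.05 = 18.34 million.
Denominator = 160.26 + 1.48 = 161.74 million.
Broad rate = 18.34 / 161.74 = 11.34%.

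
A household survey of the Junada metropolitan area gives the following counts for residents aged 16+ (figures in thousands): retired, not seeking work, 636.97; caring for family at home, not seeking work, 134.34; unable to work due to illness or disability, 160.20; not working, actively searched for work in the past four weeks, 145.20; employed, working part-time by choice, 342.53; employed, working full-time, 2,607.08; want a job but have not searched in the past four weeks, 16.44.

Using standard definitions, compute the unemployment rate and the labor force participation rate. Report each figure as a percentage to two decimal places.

Employed = 342.53 + 2,607.08 = 2,949.61 thousand.
Unemployed = 145.20 thousand.
Labor force = 2,949.61 + 145.20 = 3,094.81 thousand.
Not in labor force = 636.97 + 134.34 + 160.20 + 16.44 = 947.95 thousand (those not working and not actively searching are outside the labor force — including those who want a job but have given up searching).
Civilian working-age population = 3,094.81 + 947.95 = 4,042.76 thousand.
Unemployment rate = 145.20 / 3,094.81 = 4.69%.
Labor force participation rate = 3,094.81 / 4,042.76 = 76.55%.

Unemployment rate ≈ 4.69%; labor force participation rate ≈ 76.55%.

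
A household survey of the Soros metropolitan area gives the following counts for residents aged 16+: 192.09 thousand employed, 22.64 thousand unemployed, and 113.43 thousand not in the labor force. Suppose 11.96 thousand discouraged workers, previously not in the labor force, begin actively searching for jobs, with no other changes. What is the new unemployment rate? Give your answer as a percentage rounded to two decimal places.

New unemployment rate ≈ 15.26%.

Initially, labor force = 192.09 + 22.64 = 214.73 thousand, so u = 22.64/214.73 = 10.54%.
After the change, unemployed and labor force both rise by 11.96 → E = 192.09, U = 34.60, labor force = 226.69 thousand.
New unemployment rate = 34.60 / 226.69 = 15.26%.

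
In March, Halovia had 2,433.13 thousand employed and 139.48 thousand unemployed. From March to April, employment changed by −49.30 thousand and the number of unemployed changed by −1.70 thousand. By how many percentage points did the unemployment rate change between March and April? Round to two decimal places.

March: labor force = 2,433.13 + 139.48 = 2,572.61; u = 139.48/2,572.61 = 5.42%.
April: labor force = 2,383.83 + 137.78 = 2,521.61; u = 137.78/2,521.61 = 5.46%.
Change = 5.46% − 5.42% = +0.04 pp.

The unemployment rate changed by +0.04 percentage points.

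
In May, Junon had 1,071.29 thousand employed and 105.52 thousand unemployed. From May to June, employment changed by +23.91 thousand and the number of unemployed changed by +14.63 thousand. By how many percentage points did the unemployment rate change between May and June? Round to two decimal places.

May: labor force = 1,071.29 + 105.52 = 1,176.81; u = 105.52/1,176.81 = 8.97%.
June: labor force = 1,095.20 + 120.15 = 1,215.35; u = 120.15/1,215.35 = 9.89%.
Change = 9.89% − 8.97% = +0.92 pp.

The unemployment rate changed by +0.92 percentage points.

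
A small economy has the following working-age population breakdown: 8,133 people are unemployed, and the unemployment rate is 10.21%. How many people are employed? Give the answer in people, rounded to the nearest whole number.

About 71,524 are employed.

Labor force = U / u = 8,133 / 0.1021 ≈ 79,657.
Employed = labor force − unemployed = 79,657 − 8,133 = 71,524.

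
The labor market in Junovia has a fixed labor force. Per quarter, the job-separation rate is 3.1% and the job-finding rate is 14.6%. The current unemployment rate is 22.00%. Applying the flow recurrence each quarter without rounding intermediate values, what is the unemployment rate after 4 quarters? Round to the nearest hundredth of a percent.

With a fixed labor force, u_{t+1} = u_t + s·(1−u_t) − f·u_t = u_t·(1−s−f) + s.
Here 1−s−f = 0.823 and s = 0.031.
u_1 = 0.220000 × 0.823 + 0.031 = 0.212060.
u_2 = 0.212060 × 0.823 + 0.031 = 0.205525.
u_3 = 0.205525 × 0.823 + 0.031 = 0.200147.
u_4 = 0.200147 × 0.823 + 0.031 = 0.195721.

Unemployment rate after four quarters ≈ 19.57%.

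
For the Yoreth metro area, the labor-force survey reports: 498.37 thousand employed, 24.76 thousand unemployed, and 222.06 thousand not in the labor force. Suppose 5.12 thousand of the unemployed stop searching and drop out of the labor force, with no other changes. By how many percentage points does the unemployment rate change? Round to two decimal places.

The unemployment rate changes by −0.94 percentage points.

Initially, labor force = 498.37 + 24.76 = 523.13 thousand, so u = 24.76/523.13 = 4.73%.
After the change, unemployed and labor force both fall by 5.12 → E = 498.37, U = 19.64, labor force = 518.01 thousand.
New unemployment rate = 19.64 / 518.01 = 3.79%.
Change = 3.79% − 4.73% = −0.94 percentage points.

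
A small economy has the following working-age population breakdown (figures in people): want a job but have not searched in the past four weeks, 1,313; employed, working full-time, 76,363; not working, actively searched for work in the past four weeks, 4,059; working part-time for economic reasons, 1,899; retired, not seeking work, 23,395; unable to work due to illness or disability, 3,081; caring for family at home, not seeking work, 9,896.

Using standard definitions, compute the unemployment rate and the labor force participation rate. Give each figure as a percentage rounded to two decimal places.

Employed = 76,363 + 1,899 = 78,262 (anyone who worked, including part-time for economic reasons, counts as employed).
Unemployed = 4,059.
Labor force = 78,262 + 4,059 = 82,321.
Not in labor force = 1,313 + 23,395 + 3,081 + 9,896 = 37,685 (those not working and not actively searching are outside the labor force — including those who want a job but have given up searching).
Civilian working-age population = 82,321 + 37,685 = 120,006.
Unemployment rate = 4,059 / 82,321 = 4.93%.
Labor force participation rate = 82,321 / 120,006 = 68.60%.

Unemployment rate ≈ 4.93%; labor force participation rate ≈ 68.60%.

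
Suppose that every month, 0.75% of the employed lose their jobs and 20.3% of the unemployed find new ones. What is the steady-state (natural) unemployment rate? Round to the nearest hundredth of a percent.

Steady-state unemployment rate ≈ 3.56%.

At steady state the flows balance: s·E = f·U, so U/(E+U) = s/(s+f).
u* = 0.75 / (0.75 + 20.3) = 0.75 / 21.05 = 3.56%.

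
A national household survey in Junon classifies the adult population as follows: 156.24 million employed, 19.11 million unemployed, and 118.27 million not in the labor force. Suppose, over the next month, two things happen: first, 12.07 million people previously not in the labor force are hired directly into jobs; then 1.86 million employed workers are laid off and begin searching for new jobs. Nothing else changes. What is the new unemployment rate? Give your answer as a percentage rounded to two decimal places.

New unemployment rate ≈ 11.19%.

Initially, labor force = 156.24 + 19.11 = 175.35 million, so u = 19.11/175.35 = 10.90%.
After the first change, employed and labor force both rise by 12.07; unemployed unchanged → E = 168.31, U = 19.11, labor force = 187.42 million.
After the second change, employed falls and unemployed rises by 1.86; labor force unchanged → E = 166.45, U = 20.97, labor force = 187.42 million.
New unemployment rate = 20.97 / 187.42 = 11.19%.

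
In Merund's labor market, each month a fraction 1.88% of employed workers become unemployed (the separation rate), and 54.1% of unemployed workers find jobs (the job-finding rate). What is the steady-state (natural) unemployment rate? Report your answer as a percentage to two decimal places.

Steady-state unemployment rate ≈ 3.36%.

At steady state the flows balance: s·E = f·U, so U/(E+U) = s/(s+f).
u* = 1.88 / (1.88 + 54.1) = 1.88 / 55.98 = 3.36%.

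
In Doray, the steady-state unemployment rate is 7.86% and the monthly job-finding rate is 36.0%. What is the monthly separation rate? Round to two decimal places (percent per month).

Separation rate ≈ 3.07% per month.

From u* = s/(s+f): s = u·f/(1−u).
s = 0.0786 × 36.0 / (1 − 0.0786) = 2.8296 / 0.9214 ≈ 3.07% per month.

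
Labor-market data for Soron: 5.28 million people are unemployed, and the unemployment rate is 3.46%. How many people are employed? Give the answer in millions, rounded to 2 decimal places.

Labor force = U / u = 5.28 / 0.0346 ≈ 152.60 million.
Employed = labor force − unemployed = 152.60 − 5.28 = 147.32 million.

About 147.32 million are employed.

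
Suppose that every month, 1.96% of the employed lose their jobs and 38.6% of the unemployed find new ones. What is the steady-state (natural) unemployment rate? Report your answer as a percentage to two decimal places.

At steady state the flows balance: s·E = f·U, so U/(E+U) = s/(s+f).
u* = 1.96 / (1.96 + 38.6) = 1.96 / 40.56 = 4.83%.

Steady-state unemployment rate ≈ 4.83%.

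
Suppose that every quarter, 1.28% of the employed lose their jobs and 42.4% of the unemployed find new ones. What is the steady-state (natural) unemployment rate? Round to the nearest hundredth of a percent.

At steady state the flows balance: s·E = f·U, so U/(E+U) = s/(s+f).
u* = 1.28 / (1.28 + 42.4) = 1.28 / 43.68 = 2.93%.

Steady-state unemployment rate ≈ 2.93%.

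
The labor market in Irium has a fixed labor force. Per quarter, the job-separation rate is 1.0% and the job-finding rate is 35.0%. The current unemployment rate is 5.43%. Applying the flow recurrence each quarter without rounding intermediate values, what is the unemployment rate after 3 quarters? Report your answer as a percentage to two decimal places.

With a fixed labor force, u_{t+1} = u_t + s·(1−u_t) − f·u_t = u_t·(1−s−f) + s.
Here 1−s−f = 0.640 and s = 0.010.
u_1 = 0.054300 × 0.640 + 0.010 = 0.044752.
u_2 = 0.044752 × 0.640 + 0.010 = 0.038641.
u_3 = 0.038641 × 0.640 + 0.010 = 0.034730.

Unemployment rate after three quarters ≈ 3.47%.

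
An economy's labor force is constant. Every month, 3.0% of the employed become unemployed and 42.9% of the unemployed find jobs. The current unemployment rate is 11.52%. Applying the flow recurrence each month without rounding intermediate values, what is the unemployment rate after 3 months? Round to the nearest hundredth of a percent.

With a fixed labor force, u_{t+1} = u_t + s·(1−u_t) − f·u_t = u_t·(1−s−f) + s.
Here 1−s−f = 0.541 and s = 0.030.
u_1 = 0.115200 × 0.541 + 0.030 = 0.092323.
u_2 = 0.092323 × 0.541 + 0.030 = 0.079947.
u_3 = 0.079947 × 0.541 + 0.030 = 0.073251.

Unemployment rate after three months ≈ 7.33%.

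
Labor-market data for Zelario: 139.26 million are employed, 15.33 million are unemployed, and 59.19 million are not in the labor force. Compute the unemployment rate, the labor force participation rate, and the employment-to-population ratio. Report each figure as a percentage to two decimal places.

Labor force = employed + unemployed = 139.26 + 15.33 = 154.59 million.
Working-age population = 154.59 + 59.19 = 213.78 million.
Unemployment rate = 15.33 / 154.59 = 9.92%.
Labor force participation rate = 154.59 / 213.78 = 72.31%.
Employment-population ratio = 139.26 / 213.78 = 65.14%.

Unemployment rate ≈ 9.92%; labor force participation rate ≈ 72.31%; employment-population ratio ≈ 65.14%.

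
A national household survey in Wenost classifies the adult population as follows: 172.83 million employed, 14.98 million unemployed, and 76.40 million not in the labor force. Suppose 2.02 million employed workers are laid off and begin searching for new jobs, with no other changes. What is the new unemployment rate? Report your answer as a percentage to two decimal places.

New unemployment rate ≈ 9.05%.

Initially, labor force = 172.83 + 14.98 = 187.81 million, so u = 14.98/187.81 = 7.98%.
After the change, employed falls and unemployed rises by 2.02; labor force unchanged → E = 170.81, U = 17.00, labor force = 187.81 million.
New unemployment rate = 17.00 / 187.81 = 9.05%.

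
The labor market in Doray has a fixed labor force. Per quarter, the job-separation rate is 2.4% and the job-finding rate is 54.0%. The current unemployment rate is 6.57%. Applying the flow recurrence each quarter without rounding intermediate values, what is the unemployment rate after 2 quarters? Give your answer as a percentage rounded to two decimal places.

Unemployment rate after two quarters ≈ 4.70%.

With a fixed labor force, u_{t+1} = u_t + s·(1−u_t) − f·u_t = u_t·(1−s−f) + s.
Here 1−s−f = 0.436 and s = 0.024.
u_1 = 0.065700 × 0.436 + 0.024 = 0.052645.
u_2 = 0.052645 × 0.436 + 0.024 = 0.046953.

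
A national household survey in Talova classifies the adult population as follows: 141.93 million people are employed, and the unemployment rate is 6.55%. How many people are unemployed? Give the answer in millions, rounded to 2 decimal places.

Let U be the number unemployed. The labor force is E + U, and U/(E+U) = 0.0655.
So U = 0.0655 × 141.93 / (1 − 0.0655) = 9.2964 / 0.9345 ≈ 9.95 million.

About 9.95 million are unemployed.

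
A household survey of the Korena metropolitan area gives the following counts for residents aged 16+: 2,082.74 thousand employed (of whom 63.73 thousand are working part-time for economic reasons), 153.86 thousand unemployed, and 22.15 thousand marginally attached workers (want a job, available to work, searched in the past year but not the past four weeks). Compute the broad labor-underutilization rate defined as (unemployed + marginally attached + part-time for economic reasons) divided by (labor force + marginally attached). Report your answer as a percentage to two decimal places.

Broad underutilization rate ≈ 10.61%.

Labor force = 2,082.74 + 153.86 = 2,236.60 thousand.
Numerator = 153.86 + 22.15 + 63.73 = 239.74 thousand.
Denominator = 2,236.60 + 22.15 = 2,258.75 thousand.
Broad rate = 239.74 / 2,258.75 = 10.61%.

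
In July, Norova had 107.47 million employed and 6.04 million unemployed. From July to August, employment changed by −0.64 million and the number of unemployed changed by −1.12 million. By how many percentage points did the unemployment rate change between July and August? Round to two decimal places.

The unemployment rate changed by −0.92 percentage points.

July: labor force = 107.47 + 6.04 = 113.51; u = 6.04/113.51 = 5.32%.
August: labor force = 106.83 + 4.92 = 111.75; u = 4.92/111.75 = 4.40%.
Change = 4.40% − 5.32% = −0.92 pp.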